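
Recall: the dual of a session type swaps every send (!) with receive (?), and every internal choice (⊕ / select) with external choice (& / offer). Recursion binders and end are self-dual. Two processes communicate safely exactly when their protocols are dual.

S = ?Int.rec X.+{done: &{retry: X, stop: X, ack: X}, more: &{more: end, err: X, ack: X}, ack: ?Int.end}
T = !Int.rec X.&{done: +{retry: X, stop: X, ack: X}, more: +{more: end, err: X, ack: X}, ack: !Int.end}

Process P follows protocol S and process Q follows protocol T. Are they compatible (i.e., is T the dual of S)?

?Int | !Int  ✓
  rec X | rec X  ✓ (rec unchanged)
    +{done,more,ack} | &{done,more,ack}  ✓ label sets agree
      • done:
        &{retry,stop,ack} | +{retry,stop,ack}  ✓ label sets agree
          • retry:
            X | X  ✓
          • stop:
            X | X  ✓
          • ack:
            X | X  ✓
      • more:
        &{more,err,ack} | +{more,err,ack}  ✓ label sets agree
          • more:
            end | end  ✓
          • err:
            X | X  ✓
          • ack:
            X | X  ✓
      • ack:
        ?Int | !Int  ✓
          end | end  ✓

YES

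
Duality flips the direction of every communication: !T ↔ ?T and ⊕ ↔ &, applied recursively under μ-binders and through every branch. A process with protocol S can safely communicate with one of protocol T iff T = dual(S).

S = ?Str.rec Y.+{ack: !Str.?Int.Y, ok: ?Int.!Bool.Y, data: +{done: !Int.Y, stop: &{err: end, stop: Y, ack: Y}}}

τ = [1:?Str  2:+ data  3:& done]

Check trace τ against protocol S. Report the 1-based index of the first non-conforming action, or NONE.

[1] ?Str  ✓  now at rec Y.…
[2] + data  ✓  now at +{done: !Int.rec Y.…, stop: &{err: end, stop: rec Y.…, ack: rec Y.…}}
[3] got & done, protocol expects + done or + stop  ✗

3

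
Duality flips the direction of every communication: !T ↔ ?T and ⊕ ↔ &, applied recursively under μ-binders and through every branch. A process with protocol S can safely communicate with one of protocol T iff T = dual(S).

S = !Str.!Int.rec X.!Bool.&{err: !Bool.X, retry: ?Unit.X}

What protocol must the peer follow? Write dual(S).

!Str → ?Str
  !Int → ?Int
    rec X → rec X  (μ self-dual)
      !Bool → ?Bool
        &{err,retry} → +{err,retry}  (external→internal)
          case err:
            !Bool → ?Bool
              X ↦ X
          case retry:
            ?Unit → !Unit
              X ↦ X

?Str.?Int.rec X.?Bool.+{err: ?Bool.X, retry: !Unit.X}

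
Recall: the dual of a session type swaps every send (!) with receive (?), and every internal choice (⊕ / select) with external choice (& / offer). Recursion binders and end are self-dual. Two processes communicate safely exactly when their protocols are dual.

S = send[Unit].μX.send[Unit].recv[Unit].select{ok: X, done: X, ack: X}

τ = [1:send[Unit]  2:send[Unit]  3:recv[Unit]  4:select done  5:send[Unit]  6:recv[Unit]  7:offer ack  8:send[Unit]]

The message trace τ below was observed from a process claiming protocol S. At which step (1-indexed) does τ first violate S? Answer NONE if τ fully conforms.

7

step 1: send[Unit]  ✓  now at μX.…
step 2: send[Unit]  ✓  now at recv[Unit].select{ok: μX.…, done: μX.…, ack: μX.…}
step 3: recv[Unit]  ✓  now at select{ok: μX.…, done: μX.…, ack: μX.…}
step 4: select done  ✓  now at μX.…
step 5: send[Unit]  ✓  now at recv[Unit].select{ok: μX.…, done: μX.…, ack: μX.…}
step 6: recv[Unit]  ✓  now at select{ok: μX.…, done: μX.…, ack: μX.…}
step 7: got offer ack, protocol expects select ok or select done or select ack  ✗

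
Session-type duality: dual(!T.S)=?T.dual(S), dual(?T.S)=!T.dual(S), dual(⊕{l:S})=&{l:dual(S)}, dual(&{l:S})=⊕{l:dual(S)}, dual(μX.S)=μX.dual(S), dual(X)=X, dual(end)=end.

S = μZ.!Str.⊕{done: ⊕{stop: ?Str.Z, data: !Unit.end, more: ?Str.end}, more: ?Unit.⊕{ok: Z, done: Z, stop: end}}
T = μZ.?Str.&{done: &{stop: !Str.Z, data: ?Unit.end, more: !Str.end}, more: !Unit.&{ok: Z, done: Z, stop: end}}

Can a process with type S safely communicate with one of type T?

μZ | μZ  ok (binder kept)
  !Str | ?Str  ok
    ⊕{done,more} | &{done,more}  ok label sets agree
      • done:
        ⊕{stop,data,more} | &{stop,data,more}  ok label sets agree
          • stop:
            ?Str | !Str  ok
              Z | Z  ok
          • data:
            !Unit | ?Unit  ok
              end | end  ok
          • more:
            ?Str | !Str  ok
              end | end  ok
      • more:
        ?Unit | !Unit  ok
          ⊕{ok,done,stop} | &{ok,done,stop}  ok label sets agree
            • ok:
              Z | Z  ok
            • done:
              Z | Z  ok
            • stop:
              end | end  ok

YES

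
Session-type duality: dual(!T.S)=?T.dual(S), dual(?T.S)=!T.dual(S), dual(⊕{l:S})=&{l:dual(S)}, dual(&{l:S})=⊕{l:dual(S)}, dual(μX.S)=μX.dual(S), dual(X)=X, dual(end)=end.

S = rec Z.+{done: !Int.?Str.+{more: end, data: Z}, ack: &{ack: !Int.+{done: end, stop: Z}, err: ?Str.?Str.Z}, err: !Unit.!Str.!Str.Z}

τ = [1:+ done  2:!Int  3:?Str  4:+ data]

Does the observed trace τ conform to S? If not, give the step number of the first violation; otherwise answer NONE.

NONE

[1] + done  match  now at !Int.?Str.+{more: end, data: rec Z.…}
[2] !Int  match  now at ?Str.+{more: end, data: rec Z.…}
[3] ?Str  match  now at +{more: end, data: rec Z.…}
[4] + data  match  now at rec Z.…
all 4 steps conform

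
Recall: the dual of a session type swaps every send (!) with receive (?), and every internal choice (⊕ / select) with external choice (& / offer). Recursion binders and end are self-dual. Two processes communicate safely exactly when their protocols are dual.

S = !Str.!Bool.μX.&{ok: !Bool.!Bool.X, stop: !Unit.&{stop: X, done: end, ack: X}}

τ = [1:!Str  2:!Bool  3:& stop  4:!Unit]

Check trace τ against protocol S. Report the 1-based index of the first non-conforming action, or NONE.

@1 !Str  ✓  now at !Bool.μX.…
@2 !Bool  ✓  now at μX.…
@3 & stop  ✓  now at !Unit.&{stop: μX.…, done: end, ack: μX.…}
@4 !Unit  ✓  now at &{stop: μX.…, done: end, ack: μX.…}
τ conforms to S (length 4)

NONE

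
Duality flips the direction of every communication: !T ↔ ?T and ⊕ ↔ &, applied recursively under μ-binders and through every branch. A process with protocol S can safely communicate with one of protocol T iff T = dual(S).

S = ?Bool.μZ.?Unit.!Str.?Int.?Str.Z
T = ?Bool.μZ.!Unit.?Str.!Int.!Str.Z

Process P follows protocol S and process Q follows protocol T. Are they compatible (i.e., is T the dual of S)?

?Bool | ?Bool  ✗ same direction on both sides — not dual

NO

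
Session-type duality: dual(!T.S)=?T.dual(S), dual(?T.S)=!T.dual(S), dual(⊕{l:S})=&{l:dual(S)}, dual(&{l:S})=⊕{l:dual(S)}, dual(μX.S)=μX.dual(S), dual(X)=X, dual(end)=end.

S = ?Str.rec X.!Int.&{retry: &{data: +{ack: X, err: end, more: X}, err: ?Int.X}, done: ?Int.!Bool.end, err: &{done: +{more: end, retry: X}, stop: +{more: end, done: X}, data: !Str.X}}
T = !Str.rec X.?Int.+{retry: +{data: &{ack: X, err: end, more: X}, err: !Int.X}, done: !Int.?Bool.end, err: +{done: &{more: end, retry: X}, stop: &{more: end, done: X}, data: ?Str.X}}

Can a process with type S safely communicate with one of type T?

?Str ‖ !Str  ok
  rec X ‖ rec X  ok (μ self-dual)
    !Int ‖ ?Int  ok
      &{retry,done,err} ‖ +{retry,done,err}  ok label sets agree
        [retry]
          &{data,err} ‖ +{data,err}  ok label sets agree
            [data]
              +{ack,err,more} ‖ &{ack,err,more}  ok label sets agree
                [ack]
                  X ‖ X  ok
                [err]
                  end ‖ end  ok
                [more]
                  X ‖ X  ok
            [err]
              ?Int ‖ !Int  ok
                X ‖ X  ok
        [done]
          ?Int ‖ !Int  ok
            !Bool ‖ ?Bool  ok
              end ‖ end  ok
        [err]
          &{done,stop,data} ‖ +{done,stop,data}  ok label sets agree
            [done]
              +{more,retry} ‖ &{more,retry}  ok label sets agree
                [more]
                  end ‖ end  ok
                [retry]
                  X ‖ X  ok
            [stop]
              +{more,done} ‖ &{more,done}  ok label sets agree
                [more]
                  end ‖ end  ok
                [done]
                  X ‖ X  ok
            [data]
              !Str ‖ ?Str  ok
                X ‖ X  ok

YES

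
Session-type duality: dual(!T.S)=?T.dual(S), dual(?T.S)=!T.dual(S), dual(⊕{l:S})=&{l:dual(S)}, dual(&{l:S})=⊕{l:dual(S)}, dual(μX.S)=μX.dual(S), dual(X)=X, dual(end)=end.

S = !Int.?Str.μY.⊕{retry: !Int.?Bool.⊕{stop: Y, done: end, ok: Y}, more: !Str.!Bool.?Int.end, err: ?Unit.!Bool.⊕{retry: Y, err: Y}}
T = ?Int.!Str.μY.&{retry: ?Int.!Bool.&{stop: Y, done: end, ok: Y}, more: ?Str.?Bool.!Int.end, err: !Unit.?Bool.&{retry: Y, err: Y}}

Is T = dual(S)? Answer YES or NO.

YES

!Int vs ?Int  ok
  ?Str vs !Str  ok
    μY vs μY  ok (rec unchanged)
      ⊕{retry,more,err} vs &{retry,more,err}  ok labels match
        • retry:
          !Int vs ?Int  ok
            ?Bool vs !Bool  ok
              ⊕{stop,done,ok} vs &{stop,done,ok}  ok labels match
                • stop:
                  Y vs Y  ok
                • done:
                  end vs end  ok
                • ok:
                  Y vs Y  ok
        • more:
          !Str vs ?Str  ok
            !Bool vs ?Bool  ok
              ?Int vs !Int  ok
                end vs end  ok
        • err:
          ?Unit vs !Unit  ok
            !Bool vs ?Bool  ok
              ⊕{retry,err} vs &{retry,err}  ok labels match
                • retry:
                  Y vs Y  ok
                • err:
                  Y vs Y  ok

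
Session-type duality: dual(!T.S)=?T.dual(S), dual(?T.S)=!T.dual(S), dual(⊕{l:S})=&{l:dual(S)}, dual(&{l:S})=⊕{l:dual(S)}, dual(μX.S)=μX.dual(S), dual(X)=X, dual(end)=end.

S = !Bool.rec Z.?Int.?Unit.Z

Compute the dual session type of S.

?Bool.rec Z.!Int.!Unit.Z

!Bool = ?Bool
  rec Z = rec Z  (rec unchanged)
    ?Int = !Int
      ?Unit = !Unit
        Z ↦ Z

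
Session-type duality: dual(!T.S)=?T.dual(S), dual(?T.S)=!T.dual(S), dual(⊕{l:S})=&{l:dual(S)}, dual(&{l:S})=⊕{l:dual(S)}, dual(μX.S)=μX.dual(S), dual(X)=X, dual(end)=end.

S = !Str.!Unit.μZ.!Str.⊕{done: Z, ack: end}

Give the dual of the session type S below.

?Str.?Unit.μZ.?Str.&{done: Z, ack: end}

!Str ↦ ?Str
  !Unit ↦ ?Unit
    μZ ↦ μZ  (rec unchanged)
      !Str ↦ ?Str
        ⊕{done,ack} ↦ &{done,ack}  (internal→external)
          • done:
            dual(Z) = Z
          • ack:
            dual(end) = end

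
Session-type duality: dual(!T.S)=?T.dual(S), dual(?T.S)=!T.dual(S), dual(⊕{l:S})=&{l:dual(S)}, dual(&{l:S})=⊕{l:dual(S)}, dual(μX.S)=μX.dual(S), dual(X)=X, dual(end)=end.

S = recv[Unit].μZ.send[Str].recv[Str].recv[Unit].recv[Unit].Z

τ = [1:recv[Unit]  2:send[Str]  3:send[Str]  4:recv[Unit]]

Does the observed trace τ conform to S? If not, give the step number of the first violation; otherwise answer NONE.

@1 recv[Unit]  ok  cont: μZ.…
@2 send[Str]  ok  cont: recv[Str].recv[Unit].recv[Unit].μZ.…
@3 got send[Str], protocol expects recv[Str]  ✗

3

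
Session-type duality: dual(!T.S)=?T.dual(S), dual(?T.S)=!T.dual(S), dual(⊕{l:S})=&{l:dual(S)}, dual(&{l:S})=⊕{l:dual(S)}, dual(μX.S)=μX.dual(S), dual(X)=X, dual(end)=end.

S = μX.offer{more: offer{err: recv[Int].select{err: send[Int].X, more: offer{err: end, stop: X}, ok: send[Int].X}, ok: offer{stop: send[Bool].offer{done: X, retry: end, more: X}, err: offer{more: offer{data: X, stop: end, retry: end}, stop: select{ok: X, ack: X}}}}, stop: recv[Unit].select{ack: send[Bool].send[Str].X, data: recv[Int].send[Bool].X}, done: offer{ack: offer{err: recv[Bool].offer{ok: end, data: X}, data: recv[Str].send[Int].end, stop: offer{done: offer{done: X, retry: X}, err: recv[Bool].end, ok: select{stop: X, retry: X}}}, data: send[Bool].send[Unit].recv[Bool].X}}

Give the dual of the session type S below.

μX = μX  (binder kept)
  offer{more,stop,done} = select{more,stop,done}  (external→internal)
    case more:
      offer{err,ok} = select{err,ok}  (external→internal)
        case err:
          recv[Int] = send[Int]
            select{err,more,ok} = offer{err,more,ok}  (select→offer)
              case err:
                send[Int] = recv[Int]
                  X self-dual
              case more:
                offer{err,stop} = select{err,stop}  (external→internal)
                  case err:
                    end self-dual
                  case stop:
                    X self-dual
              case ok:
                send[Int] = recv[Int]
                  X self-dual
        case ok:
          offer{stop,err} = select{stop,err}  (external→internal)
            case stop:
              send[Bool] = recv[Bool]
                offer{done,retry,more} = select{done,retry,more}  (external→internal)
                  case done:
                    X self-dual
                  case retry:
                    end self-dual
                  case more:
                    X self-dual
            case err:
              offer{more,stop} = select{more,stop}  (external→internal)
                case more:
                  offer{data,stop,retry} = select{data,stop,retry}  (external→internal)
                    case data:
                      X self-dual
                    case stop:
                      end self-dual
                    case retry:
                      end self-dual
                case stop:
                  select{ok,ack} = offer{ok,ack}  (select→offer)
                    case ok:
                      X self-dual
                    case ack:
                      X self-dual
    case stop:
      recv[Unit] = send[Unit]
        select{ack,data} = offer{ack,data}  (select→offer)
          case ack:
            send[Bool] = recv[Bool]
              send[Str] = recv[Str]
                X self-dual
          case data:
            recv[Int] = send[Int]
              send[Bool] = recv[Bool]
                X self-dual
    case done:
      offer{ack,data} = select{ack,data}  (external→internal)
        case ack:
          offer{err,data,stop} = select{err,data,stop}  (external→internal)
            case err:
              recv[Bool] = send[Bool]
                offer{ok,data} = select{ok,data}  (external→internal)
                  case ok:
                    end self-dual
                  case data:
                    X self-dual
            case data:
              recv[Str] = send[Str]
                send[Int] = recv[Int]
                  end self-dual
            case stop:
              offer{done,err,ok} = select{done,err,ok}  (external→internal)
                case done:
                  offer{done,retry} = select{done,retry}  (external→internal)
                    case done:
                      X self-dual
                    case retry:
                      X self-dual
                case err:
                  recv[Bool] = send[Bool]
                    end self-dual
                case ok:
                  select{stop,retry} = offer{stop,retry}  (select→offer)
                    case stop:
                      X self-dual
                    case retry:
                      X self-dual
        case data:
          send[Bool] = recv[Bool]
            send[Unit] = recv[Unit]
              recv[Bool] = send[Bool]
                X self-dual

μX.select{more: select{err: send[Int].offer{err: recv[Int].X, more: select{err: end, stop: X}, ok: recv[Int].X}, ok: select{stop: recv[Bool].select{done: X, retry: end, more: X}, err: select{more: select{data: X, stop: end, retry: end}, stop: offer{ok: X, ack: X}}}}, stop: send[Unit].offer{ack: recv[Bool].recv[Str].X, data: send[Int].recv[Bool].X}, done: select{ack: select{err: send[Bool].select{ok: end, data: X}, data: send[Str].recv[Int].end, stop: select{done: select{done: X, retry: X}, err: send[Bool].end, ok: offer{stop: X, retry: X}}}, data: recv[Bool].recv[Unit].send[Bool].X}}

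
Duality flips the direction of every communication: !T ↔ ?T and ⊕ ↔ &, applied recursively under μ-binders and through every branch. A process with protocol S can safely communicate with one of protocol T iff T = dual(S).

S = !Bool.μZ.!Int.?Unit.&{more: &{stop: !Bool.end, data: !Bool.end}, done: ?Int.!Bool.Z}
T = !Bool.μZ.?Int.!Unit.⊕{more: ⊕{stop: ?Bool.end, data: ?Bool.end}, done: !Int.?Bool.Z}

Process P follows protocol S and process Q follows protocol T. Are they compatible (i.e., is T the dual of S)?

!Bool | !Bool  ✗ same direction on both sides — not dual

NO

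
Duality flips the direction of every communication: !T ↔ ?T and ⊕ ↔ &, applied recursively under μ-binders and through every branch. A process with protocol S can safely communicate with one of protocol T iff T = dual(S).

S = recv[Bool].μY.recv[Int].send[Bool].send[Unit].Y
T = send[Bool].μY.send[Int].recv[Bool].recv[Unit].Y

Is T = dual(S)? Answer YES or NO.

YES

recv[Bool] ‖ send[Bool]  ✓
  μY ‖ μY  ✓ (μ self-dual)
    recv[Int] ‖ send[Int]  ✓
      send[Bool] ‖ recv[Bool]  ✓
        send[Unit] ‖ recv[Unit]  ✓
          Y ‖ Y  ✓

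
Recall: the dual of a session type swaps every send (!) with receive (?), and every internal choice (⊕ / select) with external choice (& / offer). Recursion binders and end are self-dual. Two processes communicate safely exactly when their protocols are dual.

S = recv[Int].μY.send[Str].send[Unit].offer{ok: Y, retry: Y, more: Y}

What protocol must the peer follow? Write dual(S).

send[Int].μY.recv[Str].recv[Unit].select{ok: Y, retry: Y, more: Y}

recv[Int] ↦ send[Int]
  μY ↦ μY  (μ self-dual)
    send[Str] ↦ recv[Str]
      send[Unit] ↦ recv[Unit]
        offer{ok,retry,more} ↦ select{ok,retry,more}  (external→internal)
          [ok]
            Y self-dual
          [retry]
            Y self-dual
          [more]
            Y self-dual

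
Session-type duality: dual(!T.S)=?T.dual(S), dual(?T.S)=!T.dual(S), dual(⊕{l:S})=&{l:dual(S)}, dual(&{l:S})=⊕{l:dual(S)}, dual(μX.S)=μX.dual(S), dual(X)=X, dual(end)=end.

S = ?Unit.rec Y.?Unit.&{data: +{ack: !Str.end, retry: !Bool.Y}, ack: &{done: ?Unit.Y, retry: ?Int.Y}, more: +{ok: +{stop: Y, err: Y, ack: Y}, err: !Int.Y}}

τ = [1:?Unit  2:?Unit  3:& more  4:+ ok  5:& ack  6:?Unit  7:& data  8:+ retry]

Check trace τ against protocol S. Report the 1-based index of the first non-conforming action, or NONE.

step 1: ?Unit  ✓  residual = rec Y.…
step 2: ?Unit  ✓  residual = &{data: +{ack: !Str.end, retry: !Bool.rec Y.…}, ack: &{done: ?Unit.rec Y.…, retry: ?Int.rec Y.…}, more: +{ok: +{stop: rec Y.…, err: rec Y.…, ack: rec Y.…}, err: !Int.rec Y.…}}
step 3: & more  ✓  residual = +{ok: +{stop: rec Y.…, err: rec Y.…, ack: rec Y.…}, err: !Int.rec Y.…}
step 4: + ok  ✓  residual = +{stop: rec Y.…, err: rec Y.…, ack: rec Y.…}
step 5: got & ack, protocol expects + stop or + err or + ack  ✗

5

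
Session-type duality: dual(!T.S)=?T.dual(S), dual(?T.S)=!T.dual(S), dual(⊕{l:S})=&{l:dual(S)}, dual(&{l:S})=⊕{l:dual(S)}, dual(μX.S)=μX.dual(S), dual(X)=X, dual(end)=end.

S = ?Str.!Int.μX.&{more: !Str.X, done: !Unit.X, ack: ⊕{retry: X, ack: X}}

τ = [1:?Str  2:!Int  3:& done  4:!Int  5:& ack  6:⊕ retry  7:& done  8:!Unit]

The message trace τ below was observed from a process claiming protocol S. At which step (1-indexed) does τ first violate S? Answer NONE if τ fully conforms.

4

step 1: ?Str  ok  cont: !Int.μX.…
step 2: !Int  ok  cont: μX.…
step 3: & done  ok  cont: !Unit.μX.…
step 4: got !Int, protocol expects !Unit  ✗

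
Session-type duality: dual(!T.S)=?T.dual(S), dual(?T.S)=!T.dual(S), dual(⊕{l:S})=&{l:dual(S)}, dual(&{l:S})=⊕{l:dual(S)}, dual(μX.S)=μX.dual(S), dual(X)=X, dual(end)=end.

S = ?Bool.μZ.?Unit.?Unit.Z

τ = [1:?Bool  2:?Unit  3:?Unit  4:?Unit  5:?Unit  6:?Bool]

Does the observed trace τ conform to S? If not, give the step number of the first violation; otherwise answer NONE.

6

step 1: ?Bool  ✓  residual = μZ.…
step 2: ?Unit  ✓  residual = ?Unit.μZ.…
step 3: ?Unit  ✓  residual = μZ.…
step 4: ?Unit  ✓  residual = ?Unit.μZ.…
step 5: ?Unit  ✓  residual = μZ.…
step 6: got ?Bool, protocol expects ?Unit  ✗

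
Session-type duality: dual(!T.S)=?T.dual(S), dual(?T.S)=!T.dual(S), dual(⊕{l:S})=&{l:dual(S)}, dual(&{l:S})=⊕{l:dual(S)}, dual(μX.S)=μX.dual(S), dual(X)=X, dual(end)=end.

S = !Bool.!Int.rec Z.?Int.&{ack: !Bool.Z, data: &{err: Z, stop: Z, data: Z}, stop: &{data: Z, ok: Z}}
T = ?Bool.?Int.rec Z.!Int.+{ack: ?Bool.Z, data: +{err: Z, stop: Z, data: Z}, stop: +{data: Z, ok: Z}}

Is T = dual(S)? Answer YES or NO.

YES

!Bool | ?Bool  ok
  !Int | ?Int  ok
    rec Z | rec Z  ok (rec unchanged)
      ?Int | !Int  ok
        &{ack,data,stop} | +{ack,data,stop}  ok same labels
          [ack]
            !Bool | ?Bool  ok
              Z | Z  ok
          [data]
            &{err,stop,data} | +{err,stop,data}  ok same labels
              [err]
                Z | Z  ok
              [stop]
                Z | Z  ok
              [data]
                Z | Z  ok
          [stop]
            &{data,ok} | +{data,ok}  ok same labels
              [data]
                Z | Z  ok
              [ok]
                Z | Z  ok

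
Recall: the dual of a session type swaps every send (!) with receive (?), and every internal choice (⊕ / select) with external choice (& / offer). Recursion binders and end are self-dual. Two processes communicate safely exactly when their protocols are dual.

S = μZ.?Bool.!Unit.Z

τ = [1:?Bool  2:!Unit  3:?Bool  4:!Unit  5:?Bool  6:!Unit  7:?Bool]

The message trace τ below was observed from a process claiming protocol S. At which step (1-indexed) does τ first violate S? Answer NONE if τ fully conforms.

@1 ?Bool  ✓  residual = !Unit.μZ.…
@2 !Unit  ✓  residual = μZ.…
@3 ?Bool  ✓  residual = !Unit.μZ.…
@4 !Unit  ✓  residual = μZ.…
@5 ?Bool  ✓  residual = !Unit.μZ.…
@6 !Unit  ✓  residual = μZ.…
@7 ?Bool  ✓  residual = !Unit.μZ.…
all 7 steps conform

NONE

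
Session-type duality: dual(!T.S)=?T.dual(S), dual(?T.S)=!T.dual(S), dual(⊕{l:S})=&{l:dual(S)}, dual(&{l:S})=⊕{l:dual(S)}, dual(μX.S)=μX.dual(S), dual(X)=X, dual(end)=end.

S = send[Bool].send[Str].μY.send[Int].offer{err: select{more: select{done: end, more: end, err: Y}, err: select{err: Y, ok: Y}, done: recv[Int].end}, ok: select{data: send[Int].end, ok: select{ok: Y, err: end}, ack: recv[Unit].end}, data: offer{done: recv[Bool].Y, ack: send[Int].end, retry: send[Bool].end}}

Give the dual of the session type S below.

recv[Bool].recv[Str].μY.recv[Int].select{err: offer{more: offer{done: end, more: end, err: Y}, err: offer{err: Y, ok: Y}, done: send[Int].end}, ok: offer{data: recv[Int].end, ok: offer{ok: Y, err: end}, ack: send[Unit].end}, data: select{done: send[Bool].Y, ack: recv[Int].end, retry: recv[Bool].end}}

send[Bool] ↦ recv[Bool]
  send[Str] ↦ recv[Str]
    μY ↦ μY  (rec unchanged)
      send[Int] ↦ recv[Int]
        offer{err,ok,data} ↦ select{err,ok,data}  (external→internal)
          [err]
            select{more,err,done} ↦ offer{more,err,done}  (select→offer)
              [more]
                select{done,more,err} ↦ offer{done,more,err}  (select→offer)
                  [done]
                    end ↦ end
                  [more]
                    end ↦ end
                  [err]
                    Y ↦ Y
              [err]
                select{err,ok} ↦ offer{err,ok}  (select→offer)
                  [err]
                    Y ↦ Y
                  [ok]
                    Y ↦ Y
              [done]
                recv[Int] ↦ send[Int]
                  end ↦ end
          [ok]
            select{data,ok,ack} ↦ offer{data,ok,ack}  (select→offer)
              [data]
                send[Int] ↦ recv[Int]
                  end ↦ end
              [ok]
                select{ok,err} ↦ offer{ok,err}  (select→offer)
                  [ok]
                    Y ↦ Y
                  [err]
                    end ↦ end
              [ack]
                recv[Unit] ↦ send[Unit]
                  end ↦ end
          [data]
            offer{done,ack,retry} ↦ select{done,ack,retry}  (external→internal)
              [done]
                recv[Bool] ↦ send[Bool]
                  Y ↦ Y
              [ack]
                send[Int] ↦ recv[Int]
                  end ↦ end
              [retry]
                send[Bool] ↦ recv[Bool]
                  end ↦ end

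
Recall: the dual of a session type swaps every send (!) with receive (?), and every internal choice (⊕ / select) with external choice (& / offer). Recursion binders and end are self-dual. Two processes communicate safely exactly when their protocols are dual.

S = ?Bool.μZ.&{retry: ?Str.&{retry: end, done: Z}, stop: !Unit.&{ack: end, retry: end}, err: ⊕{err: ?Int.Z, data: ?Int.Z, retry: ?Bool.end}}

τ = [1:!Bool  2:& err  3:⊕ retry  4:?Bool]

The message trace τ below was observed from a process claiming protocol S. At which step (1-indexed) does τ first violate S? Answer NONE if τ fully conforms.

step 1: got !Bool, protocol expects ?Bool  ✗

1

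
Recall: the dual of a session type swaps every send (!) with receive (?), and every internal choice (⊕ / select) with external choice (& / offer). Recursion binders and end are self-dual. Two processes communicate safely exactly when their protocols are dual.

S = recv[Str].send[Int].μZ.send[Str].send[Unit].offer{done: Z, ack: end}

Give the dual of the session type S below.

recv[Str] ↦ send[Str]
  send[Int] ↦ recv[Int]
    μZ ↦ μZ  (binder kept)
      send[Str] ↦ recv[Str]
        send[Unit] ↦ recv[Unit]
          offer{done,ack} ↦ select{done,ack}  (external→internal)
            • done:
              dual(Z) = Z
            • ack:
              dual(end) = end

send[Str].recv[Int].μZ.recv[Str].recv[Unit].select{done: Z, ack: end}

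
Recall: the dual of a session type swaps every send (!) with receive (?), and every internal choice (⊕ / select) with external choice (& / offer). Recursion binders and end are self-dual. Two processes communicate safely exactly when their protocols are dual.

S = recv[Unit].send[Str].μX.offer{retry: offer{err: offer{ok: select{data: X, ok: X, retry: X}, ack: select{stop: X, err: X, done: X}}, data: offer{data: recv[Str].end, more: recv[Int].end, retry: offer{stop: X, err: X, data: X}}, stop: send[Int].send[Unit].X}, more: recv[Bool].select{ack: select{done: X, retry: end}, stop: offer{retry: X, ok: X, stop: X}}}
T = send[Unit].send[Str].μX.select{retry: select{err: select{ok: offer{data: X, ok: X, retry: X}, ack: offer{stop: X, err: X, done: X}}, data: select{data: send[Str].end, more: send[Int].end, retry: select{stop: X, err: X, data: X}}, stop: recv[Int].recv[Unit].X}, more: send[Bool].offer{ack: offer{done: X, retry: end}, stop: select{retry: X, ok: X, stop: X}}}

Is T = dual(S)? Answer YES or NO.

NO

recv[Unit] vs send[Unit]  ok
  send[Str] vs send[Str]  ✗ same direction on both sides — not dual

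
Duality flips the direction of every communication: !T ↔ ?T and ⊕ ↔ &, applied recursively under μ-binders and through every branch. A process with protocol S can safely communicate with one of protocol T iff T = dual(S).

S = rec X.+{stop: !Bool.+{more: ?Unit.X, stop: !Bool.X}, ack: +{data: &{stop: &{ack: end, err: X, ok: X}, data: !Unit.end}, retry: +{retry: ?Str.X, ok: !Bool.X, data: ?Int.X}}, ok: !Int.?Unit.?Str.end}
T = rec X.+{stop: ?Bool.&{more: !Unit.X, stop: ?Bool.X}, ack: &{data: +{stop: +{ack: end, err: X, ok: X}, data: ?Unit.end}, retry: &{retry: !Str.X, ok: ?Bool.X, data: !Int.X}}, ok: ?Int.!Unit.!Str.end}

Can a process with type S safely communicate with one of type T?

rec X ‖ rec X  ok (binder kept)
  +{stop,ack,ok} ‖ +{stop,ack,ok}  ✗ choice polarity not flipped — not dual

NO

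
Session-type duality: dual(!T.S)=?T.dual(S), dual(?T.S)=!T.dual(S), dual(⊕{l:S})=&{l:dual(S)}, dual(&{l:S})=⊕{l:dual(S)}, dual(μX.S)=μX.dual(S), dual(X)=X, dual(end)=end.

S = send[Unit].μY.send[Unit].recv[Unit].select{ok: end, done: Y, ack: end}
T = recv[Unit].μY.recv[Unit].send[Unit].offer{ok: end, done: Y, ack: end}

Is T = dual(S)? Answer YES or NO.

YES

send[Unit] ‖ recv[Unit]  ✓
  μY ‖ μY  ✓ (rec unchanged)
    send[Unit] ‖ recv[Unit]  ✓
      recv[Unit] ‖ send[Unit]  ✓
        select{ok,done,ack} ‖ offer{ok,done,ack}  ✓ same labels
          case ok:
            end ‖ end  ✓
          case done:
            Y ‖ Y  ✓
          case ack:
            end ‖ end  ✓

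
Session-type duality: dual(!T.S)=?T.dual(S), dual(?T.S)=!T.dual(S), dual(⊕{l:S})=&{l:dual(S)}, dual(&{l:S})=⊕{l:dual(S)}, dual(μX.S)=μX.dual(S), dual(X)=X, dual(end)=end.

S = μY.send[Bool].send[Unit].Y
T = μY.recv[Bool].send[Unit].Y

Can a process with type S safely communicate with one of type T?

NO

μY ‖ μY  ok (rec unchanged)
  send[Bool] ‖ recv[Bool]  ok
    send[Unit] ‖ send[Unit]  ✗ same direction on both sides — not dual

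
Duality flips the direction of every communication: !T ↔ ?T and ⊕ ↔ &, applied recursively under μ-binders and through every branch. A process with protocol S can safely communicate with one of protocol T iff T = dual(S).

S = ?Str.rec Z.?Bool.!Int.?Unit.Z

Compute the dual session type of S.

?Str ↦ !Str
  rec Z ↦ rec Z  (μ self-dual)
    ?Bool ↦ !Bool
      !Int ↦ ?Int
        ?Unit ↦ !Unit
          Z self-dual

!Str.rec Z.!Bool.?Int.!Unit.Z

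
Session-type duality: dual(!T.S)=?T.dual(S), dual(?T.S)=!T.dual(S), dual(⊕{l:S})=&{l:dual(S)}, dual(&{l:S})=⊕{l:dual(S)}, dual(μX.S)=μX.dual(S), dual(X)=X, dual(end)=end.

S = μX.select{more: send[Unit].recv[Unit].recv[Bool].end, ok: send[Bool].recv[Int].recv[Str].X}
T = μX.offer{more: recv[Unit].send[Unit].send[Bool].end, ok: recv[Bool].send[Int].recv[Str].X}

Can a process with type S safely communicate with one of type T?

μX vs μX  ok (binder kept)
  select{more,ok} vs offer{more,ok}  ok same labels
    [more]
      send[Unit] vs recv[Unit]  ok
        recv[Unit] vs send[Unit]  ok
          recv[Bool] vs send[Bool]  ok
            end vs end  ok
    [ok]
      send[Bool] vs recv[Bool]  ok
        recv[Int] vs send[Int]  ok
          recv[Str] vs recv[Str]  ✗ same direction on both sides — not dual

NO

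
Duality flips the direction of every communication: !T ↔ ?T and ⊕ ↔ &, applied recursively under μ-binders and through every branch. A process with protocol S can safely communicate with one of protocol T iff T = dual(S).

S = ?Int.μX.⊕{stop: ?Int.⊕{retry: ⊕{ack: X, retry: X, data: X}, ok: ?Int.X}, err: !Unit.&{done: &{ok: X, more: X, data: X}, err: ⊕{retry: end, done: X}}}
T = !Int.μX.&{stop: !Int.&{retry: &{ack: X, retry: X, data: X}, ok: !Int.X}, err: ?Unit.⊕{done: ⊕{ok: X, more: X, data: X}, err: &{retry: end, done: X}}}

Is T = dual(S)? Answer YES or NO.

?Int | !Int  match
  μX | μX  match (binder kept)
    ⊕{stop,err} | &{stop,err}  match labels match
      • stop:
        ?Int | !Int  match
          ⊕{retry,ok} | &{retry,ok}  match labels match
            • retry:
              ⊕{ack,retry,data} | &{ack,retry,data}  match labels match
                • ack:
                  X | X  match
                • retry:
                  X | X  match
                • data:
                  X | X  match
            • ok:
              ?Int | !Int  match
                X | X  match
      • err:
        !Unit | ?Unit  match
          &{done,err} | ⊕{done,err}  match labels match
            • done:
              &{ok,more,data} | ⊕{ok,more,data}  match labels match
                • ok:
                  X | X  match
                • more:
                  X | X  match
                • data:
                  X | X  match
            • err:
              ⊕{retry,done} | &{retry,done}  match labels match
                • retry:
                  end | end  match
                • done:
                  X | X  match

YES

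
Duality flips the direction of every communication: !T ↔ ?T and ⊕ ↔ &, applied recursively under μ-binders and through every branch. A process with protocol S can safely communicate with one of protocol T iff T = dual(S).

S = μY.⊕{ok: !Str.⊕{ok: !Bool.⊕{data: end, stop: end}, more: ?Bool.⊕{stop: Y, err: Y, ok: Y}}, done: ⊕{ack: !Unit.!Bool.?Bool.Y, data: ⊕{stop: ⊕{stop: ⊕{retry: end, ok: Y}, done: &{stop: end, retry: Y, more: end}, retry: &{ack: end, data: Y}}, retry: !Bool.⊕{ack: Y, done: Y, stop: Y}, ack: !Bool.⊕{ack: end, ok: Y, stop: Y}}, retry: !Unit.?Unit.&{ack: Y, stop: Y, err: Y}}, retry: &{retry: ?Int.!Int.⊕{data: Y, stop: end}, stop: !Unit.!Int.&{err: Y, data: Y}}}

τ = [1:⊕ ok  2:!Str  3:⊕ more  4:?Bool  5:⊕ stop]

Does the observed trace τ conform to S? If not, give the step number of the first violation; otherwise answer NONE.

[1] ⊕ ok  match  now at !Str.⊕{ok: !Bool.⊕{data: end, stop: end}, more: ?Bool.⊕{stop: μY.…, err: μY.…, ok: μY.…}}
[2] !Str  match  now at ⊕{ok: !Bool.⊕{data: end, stop: end}, more: ?Bool.⊕{stop: μY.…, err: μY.…, ok: μY.…}}
[3] ⊕ more  match  now at ?Bool.⊕{stop: μY.…, err: μY.…, ok: μY.…}
[4] ?Bool  match  now at ⊕{stop: μY.…, err: μY.…, ok: μY.…}
[5] ⊕ stop  match  now at μY.…
trace exhausted — no violation

NONE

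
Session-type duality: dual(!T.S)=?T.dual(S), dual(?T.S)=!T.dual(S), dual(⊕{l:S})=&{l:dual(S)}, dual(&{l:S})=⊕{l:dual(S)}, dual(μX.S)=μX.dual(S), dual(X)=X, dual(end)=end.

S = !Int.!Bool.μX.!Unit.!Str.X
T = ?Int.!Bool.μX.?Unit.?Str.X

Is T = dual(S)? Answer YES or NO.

NO

!Int ‖ ?Int  ok
  !Bool ‖ !Bool  ✗ same direction on both sides — not dual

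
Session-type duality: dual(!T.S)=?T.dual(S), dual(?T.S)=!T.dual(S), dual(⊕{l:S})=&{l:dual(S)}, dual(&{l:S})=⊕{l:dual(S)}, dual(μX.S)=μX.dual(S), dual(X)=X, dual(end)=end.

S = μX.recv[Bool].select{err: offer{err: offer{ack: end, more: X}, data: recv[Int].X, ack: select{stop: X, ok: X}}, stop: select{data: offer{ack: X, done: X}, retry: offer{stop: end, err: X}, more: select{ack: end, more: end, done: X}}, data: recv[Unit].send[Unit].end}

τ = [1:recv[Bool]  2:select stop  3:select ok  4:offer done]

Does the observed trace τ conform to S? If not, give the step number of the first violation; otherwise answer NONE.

3

[1] recv[Bool]  match  cont: select{err: offer{err: offer{ack: end, more: μX.…}, data: recv[Int].μX.…, ack: select{stop: μX.…, ok: μX.…}}, stop: select{data: offer{ack: μX.…, done: μX.…}, retry: offer{stop: end, err: μX.…}, more: select{ack: end, more: end, done: μX.…}}, data: recv[Unit].send[Unit].end}
[2] select stop  match  cont: select{data: offer{ack: μX.…, done: μX.…}, retry: offer{stop: end, err: μX.…}, more: select{ack: end, more: end, done: μX.…}}
[3] got select ok, protocol expects select data or select retry or select more  ✗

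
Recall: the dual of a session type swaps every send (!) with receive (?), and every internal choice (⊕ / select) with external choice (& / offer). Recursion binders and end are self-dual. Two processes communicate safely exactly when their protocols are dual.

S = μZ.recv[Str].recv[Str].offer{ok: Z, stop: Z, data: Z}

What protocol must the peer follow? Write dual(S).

μZ = μZ  (rec unchanged)
  recv[Str] = send[Str]
    recv[Str] = send[Str]
      offer{ok,stop,data} = select{ok,stop,data}  (offer→select)
        • ok:
          dual(Z) = Z
        • stop:
          dual(Z) = Z
        • data:
          dual(Z) = Z

μZ.send[Str].send[Str].select{ok: Z, stop: Z, data: Z}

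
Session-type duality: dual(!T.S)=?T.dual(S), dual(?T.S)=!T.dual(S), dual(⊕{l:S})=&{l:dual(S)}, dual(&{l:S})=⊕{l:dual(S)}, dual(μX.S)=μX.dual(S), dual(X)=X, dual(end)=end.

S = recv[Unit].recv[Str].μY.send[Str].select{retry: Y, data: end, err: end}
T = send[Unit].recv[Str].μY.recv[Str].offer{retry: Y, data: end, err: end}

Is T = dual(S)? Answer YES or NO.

recv[Unit] vs send[Unit]  match
  recv[Str] vs recv[Str]  ✗ same direction on both sides — not dual

NO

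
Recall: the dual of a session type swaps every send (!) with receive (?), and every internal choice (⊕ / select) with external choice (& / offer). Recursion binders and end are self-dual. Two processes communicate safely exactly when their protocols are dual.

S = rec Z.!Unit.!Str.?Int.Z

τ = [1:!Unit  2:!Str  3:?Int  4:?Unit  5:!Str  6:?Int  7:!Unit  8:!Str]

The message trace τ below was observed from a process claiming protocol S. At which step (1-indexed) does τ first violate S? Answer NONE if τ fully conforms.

@1 !Unit  ok  state: !Str.?Int.rec Z.…
@2 !Str  ok  state: ?Int.rec Z.…
@3 ?Int  ok  state: rec Z.…
@4 got ?Unit, protocol expects !Unit  ✗

4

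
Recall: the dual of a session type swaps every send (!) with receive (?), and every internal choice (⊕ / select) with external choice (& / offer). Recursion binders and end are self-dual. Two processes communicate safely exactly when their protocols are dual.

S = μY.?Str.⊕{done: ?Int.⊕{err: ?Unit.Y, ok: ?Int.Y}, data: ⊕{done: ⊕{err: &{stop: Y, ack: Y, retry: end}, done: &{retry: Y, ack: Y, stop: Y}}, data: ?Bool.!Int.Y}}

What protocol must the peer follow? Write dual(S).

μY ↦ μY  (rec unchanged)
  ?Str ↦ !Str
    ⊕{done,data} ↦ &{done,data}  (select→offer)
      • done:
        ?Int ↦ !Int
          ⊕{err,ok} ↦ &{err,ok}  (select→offer)
            • err:
              ?Unit ↦ !Unit
                dual(Y) = Y
            • ok:
              ?Int ↦ !Int
                dual(Y) = Y
      • data:
        ⊕{done,data} ↦ &{done,data}  (select→offer)
          • done:
            ⊕{err,done} ↦ &{err,done}  (select→offer)
              • err:
                &{stop,ack,retry} ↦ ⊕{stop,ack,retry}  (offer→select)
                  • stop:
                    dual(Y) = Y
                  • ack:
                    dual(Y) = Y
                  • retry:
                    dual(end) = end
              • done:
                &{retry,ack,stop} ↦ ⊕{retry,ack,stop}  (offer→select)
                  • retry:
                    dual(Y) = Y
                  • ack:
                    dual(Y) = Y
                  • stop:
                    dual(Y) = Y
          • data:
            ?Bool ↦ !Bool
              !Int ↦ ?Int
                dual(Y) = Y

μY.!Str.&{done: !Int.&{err: !Unit.Y, ok: !Int.Y}, data: &{done: &{err: ⊕{stop: Y, ack: Y, retry: end}, done: ⊕{retry: Y, ack: Y, stop: Y}}, data: !Bool.?Int.Y}}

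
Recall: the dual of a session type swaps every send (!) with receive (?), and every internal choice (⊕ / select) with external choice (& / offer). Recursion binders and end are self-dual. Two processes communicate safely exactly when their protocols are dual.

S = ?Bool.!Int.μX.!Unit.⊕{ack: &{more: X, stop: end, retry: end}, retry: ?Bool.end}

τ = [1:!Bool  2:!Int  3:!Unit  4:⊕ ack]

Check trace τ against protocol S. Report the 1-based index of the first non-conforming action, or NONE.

@1 got !Bool, protocol expects ?Bool  ✗

1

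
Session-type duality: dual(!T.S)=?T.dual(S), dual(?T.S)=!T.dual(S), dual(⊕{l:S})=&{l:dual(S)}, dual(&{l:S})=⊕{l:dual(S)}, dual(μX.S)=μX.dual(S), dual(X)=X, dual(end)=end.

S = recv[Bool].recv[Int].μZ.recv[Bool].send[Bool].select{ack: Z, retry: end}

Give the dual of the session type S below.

recv[Bool] ↦ send[Bool]
  recv[Int] ↦ send[Int]
    μZ ↦ μZ  (μ self-dual)
      recv[Bool] ↦ send[Bool]
        send[Bool] ↦ recv[Bool]
          select{ack,retry} ↦ offer{ack,retry}  (internal→external)
            case ack:
              Z ↦ Z
            case retry:
              end ↦ end

send[Bool].send[Int].μZ.send[Bool].recv[Bool].offer{ack: Z, retry: end}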